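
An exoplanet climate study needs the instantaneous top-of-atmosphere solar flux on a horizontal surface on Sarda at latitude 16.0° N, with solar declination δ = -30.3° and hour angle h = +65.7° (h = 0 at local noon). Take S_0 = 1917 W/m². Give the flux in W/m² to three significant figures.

cos θ_z = sin ϕ sin δ + cos ϕ cos δ cos h = -0.139067 + 0.341536 = 0.202469.
Flux = S_0 · cos θ_z = 1917 × 0.202469 = 388.1 W/m².

388 W/m²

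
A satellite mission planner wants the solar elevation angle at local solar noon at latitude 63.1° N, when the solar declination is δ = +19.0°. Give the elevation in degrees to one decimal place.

At local noon the hour angle is zero, so the zenith angle equals |ϕ − δ| = |+63.1° − (+19.000°)| = 44.100°.
Elevation = 90° − 44.100° = 45.9°.

45.9°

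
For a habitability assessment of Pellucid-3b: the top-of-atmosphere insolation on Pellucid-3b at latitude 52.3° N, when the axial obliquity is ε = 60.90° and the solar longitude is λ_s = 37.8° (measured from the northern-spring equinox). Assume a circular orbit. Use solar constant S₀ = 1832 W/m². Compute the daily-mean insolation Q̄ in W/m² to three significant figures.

Solar declination: sin δ = sin ε · sin λ_s = sin 60.90° × sin 37.8° = 0.53554, so δ = +32.381°.
cos H₀ = −tan(+52.3°) tan(+32.381°) = -0.8205, H₀ = 2.5331 rad.
Bracket: H₀ sin φ sin δ + cos φ cos δ sin H₀ = 2.5331×0.79122×0.53554 + 0.61153×0.84451×0.57166 = 1.073350 + 0.295230 = 1.368580.
Q̄ = (S₀/π) × [bracket] = (1832/π) × 1.368580 = 798.1 W/m².

Q̄ ≈ 798 W/m²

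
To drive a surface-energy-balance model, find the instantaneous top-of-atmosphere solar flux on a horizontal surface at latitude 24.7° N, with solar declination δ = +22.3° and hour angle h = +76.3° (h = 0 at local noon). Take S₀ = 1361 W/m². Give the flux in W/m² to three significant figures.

487 W/m²

cos θ_z = sin φ sin δ + cos φ cos δ cos h = 0.158562 + 0.199077 = 0.357639.
Flux = S₀ · cos θ_z = 1361 × 0.357639 = 486.7 W/m².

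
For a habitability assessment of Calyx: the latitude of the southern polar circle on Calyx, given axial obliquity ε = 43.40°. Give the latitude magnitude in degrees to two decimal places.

46.60°

The polar circle is the lowest latitude that experiences at least one full rotation of continuous darkness at the northern-summer solstice; it lies at |φ| = 90° − ε = 90° − 43.40° = 46.60°.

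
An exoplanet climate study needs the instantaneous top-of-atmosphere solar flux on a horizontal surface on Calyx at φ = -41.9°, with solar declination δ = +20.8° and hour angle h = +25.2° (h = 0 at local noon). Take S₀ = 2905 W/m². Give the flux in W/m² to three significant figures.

1.14e+03 W/m²

cos θ_z = sin φ sin δ + cos φ cos δ cos h = -0.237152 + 0.629580 = 0.392428.
Flux = S₀ · cos θ_z = 2905 × 0.392428 = 1140 W/m².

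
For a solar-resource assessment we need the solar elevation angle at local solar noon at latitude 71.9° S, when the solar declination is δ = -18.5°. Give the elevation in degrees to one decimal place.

At local noon the hour angle is zero, so the zenith angle equals |ϕ − δ| = |-71.9° − (-18.500°)| = 53.400°.
Elevation = 90° − 53.400° = 36.6°.

36.6°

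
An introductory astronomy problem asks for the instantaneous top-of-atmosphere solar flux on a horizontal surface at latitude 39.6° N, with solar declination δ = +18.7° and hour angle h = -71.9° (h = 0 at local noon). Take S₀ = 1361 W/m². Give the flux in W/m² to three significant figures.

cos θ_z = sin φ sin δ + cos φ cos δ cos h = 0.204366 + 0.226743 = 0.431109.
Flux = S₀ · cos θ_z = 1361 × 0.431109 = 586.7 W/m².

587 W/m²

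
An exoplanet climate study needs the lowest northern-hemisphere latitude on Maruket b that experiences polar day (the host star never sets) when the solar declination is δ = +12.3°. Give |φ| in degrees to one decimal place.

Polar day requires cos H₀ = −tan φ tan δ ≤ −1, i.e. tan φ tan δ ≥ 1.
The boundary is |tan φ| · |tan δ| = 1, so |φ| = 90° − |δ| = 90° − 12.3° = 77.7° in the northern hemisphere.

|φ| = 77.7°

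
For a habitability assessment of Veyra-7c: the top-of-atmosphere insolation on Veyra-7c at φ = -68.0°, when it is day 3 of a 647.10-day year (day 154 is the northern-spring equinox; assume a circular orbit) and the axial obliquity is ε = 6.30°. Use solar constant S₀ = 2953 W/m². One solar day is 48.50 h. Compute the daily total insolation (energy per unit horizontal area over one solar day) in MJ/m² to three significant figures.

Solar longitude: λ_s = 360° × (3 − 154)/647.10 = -84.006°, i.e. -84.006° + 360° = 275.994°.
sin δ = sin 6.30° × sin 275.994° = -0.10913, so δ = -6.265°.
cos H₀ = −tan(-68.0°) tan(-6.265°) = -0.2717, H₀ = 1.8460 rad.
Bracket: H₀ sin φ sin δ + cos φ cos δ sin H₀ = 1.8460×-0.92718×-0.10913 + 0.37461×0.99403×0.96237 = 0.186784 + 0.358361 = 0.545145.
Q̄ = (S₀/π) × [bracket] = (2953/π) × 0.545145 = 512.42 W/m².
Daily total = Q̄ × 48.50 h × 3600 s/h = 512.42 × 48.50 × 3600 / 10⁶ = 89.47 MJ/m².

89.5 MJ/m²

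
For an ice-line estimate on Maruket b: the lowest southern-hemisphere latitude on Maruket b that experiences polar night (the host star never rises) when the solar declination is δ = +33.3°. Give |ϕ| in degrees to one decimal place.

|ϕ| = 56.7°

Polar night requires cos h₀ = −tan ϕ tan δ ≥ 1, i.e. tan ϕ tan δ ≤ −1.
The boundary is |tan ϕ| · |tan δ| = 1, so |ϕ| = 90° − |δ| = 90° − 33.3° = 56.7° in the southern hemisphere.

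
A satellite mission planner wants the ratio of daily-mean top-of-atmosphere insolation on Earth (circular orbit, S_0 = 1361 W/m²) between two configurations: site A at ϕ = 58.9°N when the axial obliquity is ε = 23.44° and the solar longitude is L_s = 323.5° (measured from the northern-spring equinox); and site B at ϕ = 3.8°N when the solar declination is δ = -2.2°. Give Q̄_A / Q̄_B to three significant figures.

Q̄_A / Q̄_B ≈ 0.227

— Configuration A (ϕ=+58.9°):
Solar declination: sin δ = sin ε · sin L_s = sin 23.44° × sin 323.5° = -0.23661, so δ = -13.687°.
cos h₀ = −tan(+58.9°) tan(-13.687°) = 0.4037, h₀ = 1.1552 rad.
Bracket: h₀ sin ϕ sin δ + cos ϕ cos δ sin h₀ = 1.1552×0.85627×-0.23661 + 0.51653×0.97160×0.91489 = -0.234046 + 0.459147 = 0.225101.
Q̄ = (S_0/π) × [bracket] = (1361/π) × 0.225101 = 97.518 W/m².
— Configuration B (ϕ=+3.8°):
cos h₀ = −tan(+3.8°) tan(-2.200°) = 0.0026, h₀ = 1.5682 rad.
Bracket: h₀ sin ϕ sin δ + cos ϕ cos δ sin h₀ = 1.5682×0.06627×-0.03839 + 0.99780×0.99926×1.00000 = -0.003990 + 0.997062 = 0.993072.
Q̄ = (S_0/π) × [bracket] = (1361/π) × 0.993072 = 430.22 W/m².
Ratio Q̄_A / Q̄_B = 97.518 / 430.22 = 0.2267.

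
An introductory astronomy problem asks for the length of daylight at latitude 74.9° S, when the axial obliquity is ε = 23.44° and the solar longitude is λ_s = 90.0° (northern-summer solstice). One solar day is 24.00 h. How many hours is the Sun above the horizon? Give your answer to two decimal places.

Solar declination: sin δ = sin ε · sin λ_s = sin 23.44° × sin 90.0° = 0.39779, so δ = +23.440°.
cos H₀ = −tan φ · tan δ = 1.6069 ≥ 1, so the Sun never rises (polar night) and H₀ = 0.
Daylight = 2H₀/(2π) × 24.00 h = (0.0000/π) × 24.00 = 0.00 h.

0.00 h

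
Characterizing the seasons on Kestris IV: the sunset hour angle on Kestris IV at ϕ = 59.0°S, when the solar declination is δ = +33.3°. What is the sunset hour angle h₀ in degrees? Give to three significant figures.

h₀ = 0.00°

cos h₀ = −tan ϕ · tan δ = 1.0932 ≥ 1, so the host star never rises (polar night) and h₀ = 0.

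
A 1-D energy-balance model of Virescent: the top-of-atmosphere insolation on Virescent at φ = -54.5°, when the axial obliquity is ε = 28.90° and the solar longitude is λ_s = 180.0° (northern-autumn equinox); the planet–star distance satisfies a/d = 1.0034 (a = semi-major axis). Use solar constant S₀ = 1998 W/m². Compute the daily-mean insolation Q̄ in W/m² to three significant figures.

Q̄ ≈ 372 W/m²

Solar declination: sin δ = sin ε · sin λ_s = sin 28.90° × sin 180.0° = 0.00000, so δ = +0.000°.
cos H₀ = −tan(-54.5°) tan(+0.000°) = 0.0000, H₀ = 1.5708 rad.
Bracket: H₀ sin φ sin δ + cos φ cos δ sin H₀ = 1.5708×-0.81412×0.00000 + 0.58070×1.00000×1.00000 = -0.000000 + 0.580700 = 0.580700.
Inverse-square distance factor (a/d)² = 1.0034² = 1.006812.
Q̄ = (S₀/π) × 1.006812 × [bracket] = (1998/π) × 1.006812 × 0.580700 = 371.8 W/m².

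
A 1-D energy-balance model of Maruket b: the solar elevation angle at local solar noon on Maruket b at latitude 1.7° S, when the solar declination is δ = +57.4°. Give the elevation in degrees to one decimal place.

30.9°

At local noon the hour angle is zero, so the zenith angle equals |φ − δ| = |-1.7° − (+57.400°)| = 59.100°.
Elevation = 90° − 59.100° = 30.9°.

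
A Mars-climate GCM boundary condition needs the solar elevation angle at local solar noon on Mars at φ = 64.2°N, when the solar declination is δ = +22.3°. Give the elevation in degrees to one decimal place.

48.1°

At local noon the hour angle is zero, so the zenith angle equals |φ − δ| = |+64.2° − (+22.300°)| = 41.900°.
Elevation = 90° − 41.900° = 48.1°.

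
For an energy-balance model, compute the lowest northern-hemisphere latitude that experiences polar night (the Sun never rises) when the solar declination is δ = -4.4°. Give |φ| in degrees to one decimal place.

|φ| = 85.6°

Polar night requires cos H₀ = −tan φ tan δ ≥ 1, i.e. tan φ tan δ ≤ −1.
The boundary is |tan φ| · |tan δ| = 1, so |φ| = 90° − |δ| = 90° − 4.4° = 85.6° in the northern hemisphere.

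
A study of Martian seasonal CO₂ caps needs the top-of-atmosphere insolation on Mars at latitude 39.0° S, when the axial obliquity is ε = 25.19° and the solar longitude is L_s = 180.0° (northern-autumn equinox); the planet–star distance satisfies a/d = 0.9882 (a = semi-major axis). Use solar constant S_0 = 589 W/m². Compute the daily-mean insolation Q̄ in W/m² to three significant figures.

Solar declination: sin δ = sin ε · sin L_s = sin 25.19° × sin 180.0° = 0.00000, so δ = +0.000°.
cos h₀ = −tan(-39.0°) tan(+0.000°) = 0.0000, h₀ = 1.5708 rad.
Bracket: h₀ sin ϕ sin δ + cos ϕ cos δ sin h₀ = 1.5708×-0.62932×0.00000 + 0.77715×1.00000×1.00000 = -0.000000 + 0.777150 = 0.777150.
Inverse-square distance factor (a/d)² = 0.9882² = 0.976539.
Q̄ = (S_0/π) × 0.976539 × [bracket] = (589/π) × 0.976539 × 0.777150 = 142.3 W/m².

Q̄ ≈ 142 W/m²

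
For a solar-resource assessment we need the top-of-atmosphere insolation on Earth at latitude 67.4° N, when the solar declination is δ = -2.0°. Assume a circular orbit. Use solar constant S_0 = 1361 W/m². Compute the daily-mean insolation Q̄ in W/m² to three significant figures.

cos h₀ = −tan(+67.4°) tan(-2.000°) = 0.0839, h₀ = 1.4868 rad.
Bracket: h₀ sin ϕ sin δ + cos ϕ cos δ sin h₀ = 1.4868×0.92321×-0.03490 + 0.38430×0.99939×0.99647 = -0.047905 + 0.382710 = 0.334805.
Q̄ = (S_0/π) × [bracket] = (1361/π) × 0.334805 = 145.0 W/m².

Q̄ ≈ 145 W/m²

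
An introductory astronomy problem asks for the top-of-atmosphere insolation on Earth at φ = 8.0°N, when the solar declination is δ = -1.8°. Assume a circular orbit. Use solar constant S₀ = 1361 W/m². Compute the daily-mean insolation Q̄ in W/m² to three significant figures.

cos H₀ = −tan(+8.0°) tan(-1.800°) = 0.0044, H₀ = 1.5664 rad.
Bracket: H₀ sin φ sin δ + cos φ cos δ sin H₀ = 1.5664×0.13917×-0.03141 + 0.99027×0.99951×0.99999 = -0.006847 + 0.989775 = 0.982928.
Q̄ = (S₀/π) × [bracket] = (1361/π) × 0.982928 = 425.8 W/m².

Q̄ ≈ 426 W/m²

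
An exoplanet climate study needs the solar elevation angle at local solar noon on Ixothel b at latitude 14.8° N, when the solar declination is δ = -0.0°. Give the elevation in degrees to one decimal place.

75.2°

At local noon the hour angle is zero, so the zenith angle equals |ϕ − δ| = |+14.8° − (-0.000°)| = 14.800°.
Elevation = 90° − 14.800° = 75.2°.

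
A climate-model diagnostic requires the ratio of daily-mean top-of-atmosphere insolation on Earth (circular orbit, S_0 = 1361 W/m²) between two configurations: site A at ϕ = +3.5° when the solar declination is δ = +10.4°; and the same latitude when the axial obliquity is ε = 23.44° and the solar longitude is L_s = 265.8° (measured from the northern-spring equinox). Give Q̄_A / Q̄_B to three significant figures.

Q̄_A / Q̄_B ≈ 1.14

— Configuration A (ϕ=+3.5°):
cos h₀ = −tan(+3.5°) tan(+10.400°) = -0.0112, h₀ = 1.5820 rad.
Bracket: h₀ sin ϕ sin δ + cos ϕ cos δ sin h₀ = 1.5820×0.06105×0.18052 + 0.99813×0.98357×0.99994 = 0.017435 + 0.981672 = 0.999107.
Q̄ = (S_0/π) × [bracket] = (1361/π) × 0.999107 = 432.83 W/m².
— Configuration B (ϕ=+3.5°):
Solar declination: sin δ = sin ε · sin L_s = sin 23.44° × sin 265.8° = -0.39672, so δ = -23.373°.
cos h₀ = −tan(+3.5°) tan(-23.373°) = 0.0264, h₀ = 1.5444 rad.
Bracket: h₀ sin ϕ sin δ + cos ϕ cos δ sin h₀ = 1.5444×0.06105×-0.39672 + 0.99813×0.91794×0.99965 = -0.037405 + 0.915903 = 0.878498.
Q̄ = (S_0/π) × [bracket] = (1361/π) × 0.878498 = 380.58 W/m².
Ratio Q̄_A / Q̄_B = 432.83 / 380.58 = 1.137.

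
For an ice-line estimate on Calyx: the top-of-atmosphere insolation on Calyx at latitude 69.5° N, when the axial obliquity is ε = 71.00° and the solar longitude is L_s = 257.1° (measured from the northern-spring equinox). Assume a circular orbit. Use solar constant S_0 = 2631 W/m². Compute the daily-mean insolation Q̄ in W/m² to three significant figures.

Q̄ ≈ 0.00 W/m²

Solar declination: sin δ = sin ε · sin L_s = sin 71.00° × sin 257.1° = -0.92165, so δ = -67.169°.
cos h₀ = −tan(+69.5°) tan(-67.169°) = 6.3531 ≥ 1 ⇒ polar night, h₀ = 0 and Q̄ = 0.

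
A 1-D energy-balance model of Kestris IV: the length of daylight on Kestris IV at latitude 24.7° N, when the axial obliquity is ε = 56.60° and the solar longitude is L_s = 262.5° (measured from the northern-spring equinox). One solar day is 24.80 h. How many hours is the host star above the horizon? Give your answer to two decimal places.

6.51 h

Solar declination: sin δ = sin ε · sin L_s = sin 56.60° × sin 262.5° = -0.82771, so δ = -55.864°.
cos h₀ = −tan ϕ · tan δ = −tan(+24.7°) × tan(-55.864°) = 0.6784, so h₀ = 0.8252 rad = 47.28°.
Daylight = 2h₀/(2π) × 24.80 h = (0.8252/π) × 24.80 = 6.51 h.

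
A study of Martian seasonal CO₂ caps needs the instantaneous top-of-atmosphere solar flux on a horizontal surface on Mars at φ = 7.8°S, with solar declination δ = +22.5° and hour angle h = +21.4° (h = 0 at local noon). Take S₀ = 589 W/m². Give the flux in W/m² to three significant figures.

cos θ_z = sin φ sin δ + cos φ cos δ cos h = -0.051936 + 0.852225 = 0.800289.
Flux = S₀ · cos θ_z = 589 × 0.800289 = 471.4 W/m².

471 W/m²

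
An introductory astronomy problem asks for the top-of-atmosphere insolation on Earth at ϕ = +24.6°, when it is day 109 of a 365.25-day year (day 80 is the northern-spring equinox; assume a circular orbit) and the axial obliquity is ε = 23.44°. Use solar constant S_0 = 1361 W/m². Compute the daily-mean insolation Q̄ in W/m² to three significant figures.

Solar longitude: L_s = 360° × (109 − 80)/365.25 = 28.583°.
sin δ = sin 23.44° × sin 28.583° = 0.19032, so δ = +10.971°.
cos h₀ = −tan(+24.6°) tan(+10.971°) = -0.0888, h₀ = 1.6597 rad.
Bracket: h₀ sin ϕ sin δ + cos ϕ cos δ sin h₀ = 1.6597×0.41628×0.19032 + 0.90924×0.98172×0.99605 = 0.131492 + 0.889093 = 1.020585.
Q̄ = (S_0/π) × [bracket] = (1361/π) × 1.020585 = 442.1 W/m².

Q̄ ≈ 442 W/m²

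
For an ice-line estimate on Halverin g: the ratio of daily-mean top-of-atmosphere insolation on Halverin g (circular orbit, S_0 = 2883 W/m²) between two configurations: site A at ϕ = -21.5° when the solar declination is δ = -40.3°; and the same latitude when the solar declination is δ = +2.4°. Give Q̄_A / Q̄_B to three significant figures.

— Configuration A (ϕ=-21.5°):
cos h₀ = −tan(-21.5°) tan(-40.300°) = -0.3341, h₀ = 1.9114 rad.
Bracket: h₀ sin ϕ sin δ + cos ϕ cos δ sin h₀ = 1.9114×-0.36650×-0.64679 + 0.93042×0.76267×0.94255 = 0.453095 + 0.668837 = 1.121932.
Q̄ = (S_0/π) × [bracket] = (2883/π) × 1.121932 = 1029.6 W/m².
— Configuration B (ϕ=-21.5°):
cos h₀ = −tan(-21.5°) tan(+2.400°) = 0.0165, h₀ = 1.5543 rad.
Bracket: h₀ sin ϕ sin δ + cos ϕ cos δ sin h₀ = 1.5543×-0.36650×0.04188 + 0.93042×0.99912×0.99986 = -0.023857 + 0.929471 = 0.905614.
Q̄ = (S_0/π) × [bracket] = (2883/π) × 0.905614 = 831.07 W/m².
Ratio Q̄_A / Q̄_B = 1029.6 / 831.07 = 1.239.

Q̄_A / Q̄_B ≈ 1.24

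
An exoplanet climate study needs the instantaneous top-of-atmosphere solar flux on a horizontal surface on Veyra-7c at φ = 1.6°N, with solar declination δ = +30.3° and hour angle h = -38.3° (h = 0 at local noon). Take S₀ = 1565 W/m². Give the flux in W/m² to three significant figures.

1.08e+03 W/m²

cos θ_z = sin φ sin δ + cos φ cos δ cos h = 0.014087 + 0.677308 = 0.691395.
Flux = S₀ · cos θ_z = 1565 × 0.691395 = 1082 W/m².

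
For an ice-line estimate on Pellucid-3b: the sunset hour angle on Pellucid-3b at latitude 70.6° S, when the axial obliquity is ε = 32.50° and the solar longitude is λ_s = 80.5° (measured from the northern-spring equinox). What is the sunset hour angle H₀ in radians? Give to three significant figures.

H₀ = 0.00 rad

Solar declination: sin δ = sin ε · sin λ_s = sin 32.50° × sin 80.5° = 0.52993, so δ = +32.001°.
cos H₀ = −tan φ · tan δ = 1.7745 ≥ 1, so the host star never rises (polar night) and H₀ = 0.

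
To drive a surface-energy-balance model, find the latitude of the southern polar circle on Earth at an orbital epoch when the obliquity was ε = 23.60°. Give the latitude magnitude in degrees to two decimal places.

66.40°

The polar circle is the lowest latitude that experiences at least one full rotation of continuous darkness at the northern-summer solstice; it lies at |ϕ| = 90° − ε = 90° − 23.60° = 66.40°.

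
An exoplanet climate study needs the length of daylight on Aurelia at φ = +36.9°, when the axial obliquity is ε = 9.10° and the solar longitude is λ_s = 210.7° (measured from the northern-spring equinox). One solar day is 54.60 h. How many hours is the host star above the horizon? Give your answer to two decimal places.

Solar declination: sin δ = sin ε · sin λ_s = sin 9.10° × sin 210.7° = -0.08075, so δ = -4.631°.
cos H₀ = −tan φ · tan δ = −tan(+36.9°) × tan(-4.631°) = 0.0608, so H₀ = 1.5099 rad = 86.51°.
Daylight = 2H₀/(2π) × 54.60 h = (1.5099/π) × 54.60 = 26.24 h.

26.24 h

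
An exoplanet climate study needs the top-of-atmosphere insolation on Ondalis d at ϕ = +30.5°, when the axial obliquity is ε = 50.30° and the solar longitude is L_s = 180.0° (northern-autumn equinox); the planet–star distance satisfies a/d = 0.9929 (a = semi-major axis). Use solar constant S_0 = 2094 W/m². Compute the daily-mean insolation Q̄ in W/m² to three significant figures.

Solar declination: sin δ = sin ε · sin L_s = sin 50.30° × sin 180.0° = 0.00000, so δ = +0.000°.
cos h₀ = −tan(+30.5°) tan(+0.000°) = -0.0000, h₀ = 1.5708 rad.
Bracket: h₀ sin ϕ sin δ + cos ϕ cos δ sin h₀ = 1.5708×0.50754×0.00000 + 0.86163×1.00000×1.00000 = 0.000000 + 0.861630 = 0.861630.
Inverse-square distance factor (a/d)² = 0.9929² = 0.985850.
Q̄ = (S_0/π) × 0.985850 × [bracket] = (2094/π) × 0.985850 × 0.861630 = 566.2 W/m².

Q̄ ≈ 566 W/m²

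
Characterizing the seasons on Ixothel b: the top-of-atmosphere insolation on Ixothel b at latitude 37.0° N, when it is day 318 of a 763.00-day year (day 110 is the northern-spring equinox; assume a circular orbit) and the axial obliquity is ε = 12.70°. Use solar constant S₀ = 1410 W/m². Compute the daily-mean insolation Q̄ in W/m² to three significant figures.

Solar longitude: λ_s = 360° × (318 − 110)/763.00 = 98.139°.
sin δ = sin 12.70° × sin 98.139° = 0.21763, so δ = +12.570°.
cos H₀ = −tan(+37.0°) tan(+12.570°) = -0.1680, H₀ = 1.7396 rad.
Bracket: H₀ sin φ sin δ + cos φ cos δ sin H₀ = 1.7396×0.60182×0.21763 + 0.79864×0.97603×0.98578 = 0.227843 + 0.768412 = 0.996255.
Q̄ = (S₀/π) × [bracket] = (1410/π) × 0.996255 = 447.1 W/m².

Q̄ ≈ 447 W/m²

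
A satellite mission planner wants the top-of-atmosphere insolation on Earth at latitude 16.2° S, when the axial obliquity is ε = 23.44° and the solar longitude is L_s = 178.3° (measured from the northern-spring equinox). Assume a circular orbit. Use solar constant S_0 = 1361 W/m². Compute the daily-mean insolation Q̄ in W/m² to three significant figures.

Q̄ ≈ 414 W/m²

Solar declination: sin δ = sin ε · sin L_s = sin 23.44° × sin 178.3° = 0.01180, so δ = +0.676°.
cos h₀ = −tan(-16.2°) tan(+0.676°) = 0.0034, h₀ = 1.5674 rad.
Bracket: h₀ sin ϕ sin δ + cos ϕ cos δ sin h₀ = 1.5674×-0.27899×0.01180 + 0.96029×0.99993×0.99999 = -0.005160 + 0.960213 = 0.955053.
Q̄ = (S_0/π) × [bracket] = (1361/π) × 0.955053 = 413.7 W/m².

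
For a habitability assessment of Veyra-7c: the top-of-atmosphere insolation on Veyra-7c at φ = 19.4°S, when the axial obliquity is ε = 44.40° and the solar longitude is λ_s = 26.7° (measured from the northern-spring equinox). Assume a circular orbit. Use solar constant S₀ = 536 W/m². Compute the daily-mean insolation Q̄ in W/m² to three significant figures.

Q̄ ≈ 126 W/m²

Solar declination: sin δ = sin ε · sin λ_s = sin 44.40° × sin 26.7° = 0.31437, so δ = +18.323°.
cos H₀ = −tan(-19.4°) tan(+18.323°) = 0.1166, H₀ = 1.4539 rad.
Bracket: H₀ sin φ sin δ + cos φ cos δ sin H₀ = 1.4539×-0.33216×0.31437 + 0.94322×0.94930×0.99318 = -0.151818 + 0.889292 = 0.737474.
Q̄ = (S₀/π) × [bracket] = (536/π) × 0.737474 = 125.8 W/m².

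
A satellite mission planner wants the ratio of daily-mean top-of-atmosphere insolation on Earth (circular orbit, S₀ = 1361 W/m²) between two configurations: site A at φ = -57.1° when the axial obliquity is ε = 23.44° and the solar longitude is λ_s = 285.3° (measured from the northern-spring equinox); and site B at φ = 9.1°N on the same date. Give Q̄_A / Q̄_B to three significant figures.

— Configuration A (φ=-57.1°):
Solar declination: sin δ = sin ε · sin λ_s = sin 23.44° × sin 285.3° = -0.38369, so δ = -22.562°.
cos H₀ = −tan(-57.1°) tan(-22.562°) = -0.6423, H₀ = 2.2682 rad.
Bracket: H₀ sin φ sin δ + cos φ cos δ sin H₀ = 2.2682×-0.83962×-0.38369 + 0.54317×0.92346×0.76649 = 0.730709 + 0.384468 = 1.115177.
Q̄ = (S₀/π) × [bracket] = (1361/π) × 1.115177 = 483.12 W/m².
— Configuration B (φ=+9.1°):
cos H₀ = −tan(+9.1°) tan(-22.562°) = 0.0666, H₀ = 1.5042 rad.
Bracket: H₀ sin φ sin δ + cos φ cos δ sin H₀ = 1.5042×0.15816×-0.38369 + 0.98741×0.92346×0.99778 = -0.091281 + 0.909809 = 0.818528.
Q̄ = (S₀/π) × [bracket] = (1361/π) × 0.818528 = 354.60 W/m².
Ratio Q̄_A / Q̄_B = 483.12 / 354.60 = 1.362.

Q̄_A / Q̄_B ≈ 1.36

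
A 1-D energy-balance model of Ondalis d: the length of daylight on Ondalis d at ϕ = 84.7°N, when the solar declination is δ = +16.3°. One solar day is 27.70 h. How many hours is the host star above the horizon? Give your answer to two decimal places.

Sunrise equation: cos h₀ = −tan ϕ · tan δ = -3.1522 ≤ −1, so the host star never sets (polar day) and h₀ = π.
Daylight = 2h₀/(2π) × 27.70 h = (3.1416/π) × 27.70 = 27.70 h.

27.70 h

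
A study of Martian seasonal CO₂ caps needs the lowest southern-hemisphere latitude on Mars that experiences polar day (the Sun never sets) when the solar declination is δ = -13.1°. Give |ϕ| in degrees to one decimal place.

Polar day requires cos h₀ = −tan ϕ tan δ ≤ −1, i.e. tan ϕ tan δ ≥ 1.
The boundary is |tan ϕ| · |tan δ| = 1, so |ϕ| = 90° − |δ| = 90° − 13.1° = 76.9° in the southern hemisphere.

|ϕ| = 76.9°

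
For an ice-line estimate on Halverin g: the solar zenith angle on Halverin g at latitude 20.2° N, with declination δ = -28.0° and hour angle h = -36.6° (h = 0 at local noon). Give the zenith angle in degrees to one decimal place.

cos θ_z = sin φ sin δ + cos φ cos δ cos h = -0.162108 + 0.665247 = 0.503139.
θ_z = arccos(0.503139) = 59.8°.

θ_z = 59.8°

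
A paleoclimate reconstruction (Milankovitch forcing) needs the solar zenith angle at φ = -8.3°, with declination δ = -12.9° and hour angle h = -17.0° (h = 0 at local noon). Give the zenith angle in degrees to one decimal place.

cos θ_z = sin φ sin δ + cos φ cos δ cos h = 0.032228 + 0.922405 = 0.954633.
θ_z = arccos(0.954633) = 17.3°.

θ_z = 17.3°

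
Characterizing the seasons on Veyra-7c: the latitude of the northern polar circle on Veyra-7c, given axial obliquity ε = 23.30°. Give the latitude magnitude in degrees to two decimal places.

66.70°

The polar circle is the lowest latitude that experiences at least one full rotation of continuous daylight at the northern-summer solstice; it lies at |ϕ| = 90° − ε = 90° − 23.30° = 66.70°.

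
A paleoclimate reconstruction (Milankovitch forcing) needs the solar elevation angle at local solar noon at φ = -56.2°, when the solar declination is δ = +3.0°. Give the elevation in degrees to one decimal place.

At local noon the hour angle is zero, so the zenith angle equals |φ − δ| = |-56.2° − (+3.000°)| = 59.200°.
Elevation = 90° − 59.200° = 30.8°.

30.8°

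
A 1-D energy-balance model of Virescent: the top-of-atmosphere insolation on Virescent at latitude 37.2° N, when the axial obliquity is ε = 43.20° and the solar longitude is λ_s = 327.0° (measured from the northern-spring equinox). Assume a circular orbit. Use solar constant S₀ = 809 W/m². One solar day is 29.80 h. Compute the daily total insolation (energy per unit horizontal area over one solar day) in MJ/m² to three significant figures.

Solar declination: sin δ = sin ε · sin λ_s = sin 43.20° × sin 327.0° = -0.37283, so δ = -21.890°.
cos H₀ = −tan(+37.2°) tan(-21.890°) = 0.3050, H₀ = 1.2609 rad.
Bracket: H₀ sin φ sin δ + cos φ cos δ sin H₀ = 1.2609×0.60460×-0.37283 + 0.79653×0.92790×0.95236 = -0.284223 + 0.703889 = 0.419666.
Q̄ = (S₀/π) × [bracket] = (809/π) × 0.419666 = 108.07 W/m².
Daily total = Q̄ × 29.80 h × 3600 s/h = 108.07 × 29.80 × 3600 / 10⁶ = 11.59 MJ/m².

11.6 MJ/m²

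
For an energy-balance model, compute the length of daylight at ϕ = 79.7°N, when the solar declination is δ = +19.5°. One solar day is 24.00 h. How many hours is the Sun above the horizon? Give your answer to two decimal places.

24.00 h

Sunrise equation: cos h₀ = −tan ϕ · tan δ = -1.9486 ≤ −1, so the Sun never sets (polar day) and h₀ = π.
Daylight = 2h₀/(2π) × 24.00 h = (3.1416/π) × 24.00 = 24.00 h.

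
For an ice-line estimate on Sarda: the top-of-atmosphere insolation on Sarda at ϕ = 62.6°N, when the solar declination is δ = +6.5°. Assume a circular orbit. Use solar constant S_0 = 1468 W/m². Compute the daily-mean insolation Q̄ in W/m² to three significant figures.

Q̄ ≈ 293 W/m²

cos h₀ = −tan(+62.6°) tan(+6.500°) = -0.2198, h₀ = 1.7924 rad.
Bracket: h₀ sin ϕ sin δ + cos ϕ cos δ sin h₀ = 1.7924×0.88782×0.11320 + 0.46020×0.99357×0.97554 = 0.180138 + 0.446057 = 0.626195.
Q̄ = (S_0/π) × [bracket] = (1468/π) × 0.626195 = 292.6 W/m².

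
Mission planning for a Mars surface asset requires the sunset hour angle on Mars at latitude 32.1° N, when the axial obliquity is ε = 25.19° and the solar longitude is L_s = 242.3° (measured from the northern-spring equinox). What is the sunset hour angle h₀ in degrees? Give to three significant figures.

h₀ = 75.2°

Solar declination: sin δ = sin ε · sin L_s = sin 25.19° × sin 242.3° = -0.37684, so δ = -22.138°.
cos h₀ = −tan ϕ · tan δ = −tan(+32.1°) × tan(-22.138°) = 0.2552, so h₀ = 1.3127 rad = 75.21°.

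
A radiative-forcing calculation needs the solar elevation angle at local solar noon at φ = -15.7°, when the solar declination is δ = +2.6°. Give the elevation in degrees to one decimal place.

At local noon the hour angle is zero, so the zenith angle equals |φ − δ| = |-15.7° − (+2.600°)| = 18.300°.
Elevation = 90° − 18.300° = 71.7°.

71.7°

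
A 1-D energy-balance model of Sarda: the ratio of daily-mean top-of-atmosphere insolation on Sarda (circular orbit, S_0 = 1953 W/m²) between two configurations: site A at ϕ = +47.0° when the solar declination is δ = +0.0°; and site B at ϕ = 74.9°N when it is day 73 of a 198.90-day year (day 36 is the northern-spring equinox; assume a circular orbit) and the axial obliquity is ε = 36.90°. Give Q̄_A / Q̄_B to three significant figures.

Q̄_A / Q̄_B ≈ 0.407

— Configuration A (ϕ=+47.0°):
cos h₀ = −tan(+47.0°) tan(+0.000°) = -0.0000, h₀ = 1.5708 rad.
Bracket: h₀ sin ϕ sin δ + cos ϕ cos δ sin h₀ = 1.5708×0.73135×0.00000 + 0.68200×1.00000×1.00000 = 0.000000 + 0.682000 = 0.682000.
Q̄ = (S_0/π) × [bracket] = (1953/π) × 0.682000 = 423.97 W/m².
— Configuration B (ϕ=+74.9°):
Solar longitude: L_s = 360° × (73 − 36)/198.90 = 66.968°.
sin δ = sin 36.90° × sin 66.968° = 0.55256, so δ = +33.543°.
cos h₀ = −tan(+74.9°) tan(+33.543°) = -2.4570 ≤ −1 ⇒ polar day, h₀ = π.
Bracket: h₀ sin ϕ sin δ + cos ϕ cos δ sin h₀ = 3.1416×0.96547×0.55256 + 0.26050×0.83347×0.00000 = 1.675981 + 0.000000 = 1.675981.
Q̄ = (S_0/π) × [bracket] = (1953/π) × 1.675981 = 1041.9 W/m².
Ratio Q̄_A / Q̄_B = 423.97 / 1041.9 = 0.4069.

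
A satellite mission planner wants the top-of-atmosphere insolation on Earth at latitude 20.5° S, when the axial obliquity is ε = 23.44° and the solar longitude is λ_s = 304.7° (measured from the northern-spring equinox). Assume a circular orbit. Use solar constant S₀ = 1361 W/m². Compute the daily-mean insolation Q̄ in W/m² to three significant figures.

Solar declination: sin δ = sin ε · sin λ_s = sin 23.44° × sin 304.7° = -0.32704, so δ = -19.089°.
cos H₀ = −tan(-20.5°) tan(-19.089°) = -0.1294, H₀ = 1.7006 rad.
Bracket: H₀ sin φ sin δ + cos φ cos δ sin H₀ = 1.7006×-0.35021×-0.32704 + 0.93667×0.94501×0.99159 = 0.194774 + 0.877718 = 1.072492.
Q̄ = (S₀/π) × [bracket] = (1361/π) × 1.072492 = 464.6 W/m².

Q̄ ≈ 465 W/m²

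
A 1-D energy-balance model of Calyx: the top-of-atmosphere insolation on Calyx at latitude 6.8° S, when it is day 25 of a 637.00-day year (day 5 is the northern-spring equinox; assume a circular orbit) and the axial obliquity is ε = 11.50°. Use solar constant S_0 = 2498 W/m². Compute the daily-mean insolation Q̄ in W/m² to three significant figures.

Solar longitude: L_s = 360° × (25 − 5)/637.00 = 11.303°.
sin δ = sin 11.50° × sin 11.303° = 0.03908, so δ = +2.239°.
cos h₀ = −tan(-6.8°) tan(+2.239°) = 0.0047, h₀ = 1.5661 rad.
Bracket: h₀ sin ϕ sin δ + cos ϕ cos δ sin h₀ = 1.5661×-0.11840×0.03908 + 0.99297×0.99924×0.99999 = -0.007246 + 0.992205 = 0.984959.
Q̄ = (S_0/π) × [bracket] = (2498/π) × 0.984959 = 783.2 W/m².

Q̄ ≈ 783 W/m²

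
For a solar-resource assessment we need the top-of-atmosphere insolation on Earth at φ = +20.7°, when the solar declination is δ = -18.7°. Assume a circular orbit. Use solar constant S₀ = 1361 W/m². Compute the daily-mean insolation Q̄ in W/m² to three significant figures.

Q̄ ≈ 310 W/m²

cos H₀ = −tan(+20.7°) tan(-18.700°) = 0.1279, H₀ = 1.4425 rad.
Bracket: H₀ sin φ sin δ + cos φ cos δ sin H₀ = 1.4425×0.35347×-0.32061 + 0.93544×0.94721×0.99179 = -0.163473 + 0.878784 = 0.715311.
Q̄ = (S₀/π) × [bracket] = (1361/π) × 0.715311 = 309.9 W/m².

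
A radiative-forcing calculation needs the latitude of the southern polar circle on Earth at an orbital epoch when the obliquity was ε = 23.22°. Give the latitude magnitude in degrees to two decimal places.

The polar circle is the lowest latitude that experiences at least one full rotation of continuous darkness at the northern-summer solstice; it lies at |φ| = 90° − ε = 90° − 23.22° = 66.78°.

66.78°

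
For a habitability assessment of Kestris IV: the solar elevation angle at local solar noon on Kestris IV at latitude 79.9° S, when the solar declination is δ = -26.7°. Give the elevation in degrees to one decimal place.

36.8°

At local noon the hour angle is zero, so the zenith angle equals |φ − δ| = |-79.9° − (-26.700°)| = 53.200°.
Elevation = 90° − 53.200° = 36.8°.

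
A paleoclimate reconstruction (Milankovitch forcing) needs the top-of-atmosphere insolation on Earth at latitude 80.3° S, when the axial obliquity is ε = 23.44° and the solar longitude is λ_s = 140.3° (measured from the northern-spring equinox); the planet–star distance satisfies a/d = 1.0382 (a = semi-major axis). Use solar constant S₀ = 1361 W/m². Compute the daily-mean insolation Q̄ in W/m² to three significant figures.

Solar declination: sin δ = sin ε · sin λ_s = sin 23.44° × sin 140.3° = 0.25409, so δ = +14.720°.
cos H₀ = −tan(-80.3°) tan(+14.720°) = 1.5370 ≥ 1 ⇒ polar night, H₀ = 0 and Q̄ = 0.
Inverse-square distance factor (a/d)² = 1.0382² = 1.077859.

Q̄ ≈ 0.00 W/m²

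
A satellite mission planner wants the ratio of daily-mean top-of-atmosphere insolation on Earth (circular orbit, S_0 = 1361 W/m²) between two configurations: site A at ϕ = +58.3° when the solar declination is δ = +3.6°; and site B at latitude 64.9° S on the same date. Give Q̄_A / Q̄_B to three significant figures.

Q̄_A / Q̄_B ≈ 1.81

— Configuration A (ϕ=+58.3°):
cos h₀ = −tan(+58.3°) tan(+3.600°) = -0.1019, h₀ = 1.6728 rad.
Bracket: h₀ sin ϕ sin δ + cos ϕ cos δ sin h₀ = 1.6728×0.85081×0.06279 + 0.52547×0.99803×0.99480 = 0.089365 + 0.521708 = 0.611073.
Q̄ = (S_0/π) × [bracket] = (1361/π) × 0.611073 = 264.73 W/m².
— Configuration B (ϕ=-64.9°):
cos h₀ = −tan(-64.9°) tan(+3.600°) = 0.1343, h₀ = 1.4361 rad.
Bracket: h₀ sin ϕ sin δ + cos ϕ cos δ sin h₀ = 1.4361×-0.90557×0.06279 + 0.42420×0.99803×0.99094 = -0.081658 + 0.419529 = 0.337871.
Q̄ = (S_0/π) × [bracket] = (1361/π) × 0.337871 = 146.37 W/m².
Ratio Q̄_A / Q̄_B = 264.73 / 146.37 = 1.809.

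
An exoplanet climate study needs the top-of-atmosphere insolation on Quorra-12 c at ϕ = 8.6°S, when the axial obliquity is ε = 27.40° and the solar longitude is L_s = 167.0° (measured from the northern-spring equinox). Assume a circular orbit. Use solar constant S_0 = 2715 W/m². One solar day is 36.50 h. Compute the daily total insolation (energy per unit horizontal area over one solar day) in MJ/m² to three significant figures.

Solar declination: sin δ = sin ε · sin L_s = sin 27.40° × sin 167.0° = 0.10352, so δ = +5.942°.
cos h₀ = −tan(-8.6°) tan(+5.942°) = 0.0157, h₀ = 1.5551 rad.
Bracket: h₀ sin ϕ sin δ + cos ϕ cos δ sin h₀ = 1.5551×-0.14954×0.10352 + 0.98876×0.99463×0.99988 = -0.024074 + 0.983332 = 0.959258.
Q̄ = (S_0/π) × [bracket] = (2715/π) × 0.959258 = 829.00 W/m².
Daily total = Q̄ × 36.50 h × 3600 s/h = 829.00 × 36.50 × 3600 / 10⁶ = 108.9 MJ/m².

109 MJ/m²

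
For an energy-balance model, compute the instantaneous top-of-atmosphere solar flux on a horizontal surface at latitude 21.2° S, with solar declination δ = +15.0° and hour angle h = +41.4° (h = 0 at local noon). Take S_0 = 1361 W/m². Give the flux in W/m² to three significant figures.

cos θ_z = sin ϕ sin δ + cos ϕ cos δ cos h = -0.093595 + 0.675517 = 0.581922.
Flux = S_0 · cos θ_z = 1361 × 0.581922 = 792.0 W/m².

792 W/m²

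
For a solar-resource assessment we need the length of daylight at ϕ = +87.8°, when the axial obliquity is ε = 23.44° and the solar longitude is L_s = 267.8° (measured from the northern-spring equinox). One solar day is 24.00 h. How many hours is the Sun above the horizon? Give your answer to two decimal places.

Solar declination: sin δ = sin ε · sin L_s = sin 23.44° × sin 267.8° = -0.39750, so δ = -23.422°.
cos h₀ = −tan ϕ · tan δ = 11.2762 ≥ 1, so the Sun never rises (polar night) and h₀ = 0.
Daylight = 2h₀/(2π) × 24.00 h = (0.0000/π) × 24.00 = 0.00 h.

0.00 h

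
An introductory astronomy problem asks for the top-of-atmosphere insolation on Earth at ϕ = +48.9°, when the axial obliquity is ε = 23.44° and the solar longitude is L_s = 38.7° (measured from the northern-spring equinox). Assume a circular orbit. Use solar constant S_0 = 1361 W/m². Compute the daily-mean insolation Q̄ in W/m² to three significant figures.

Solar declination: sin δ = sin ε · sin L_s = sin 23.44° × sin 38.7° = 0.24871, so δ = +14.401°.
cos h₀ = −tan(+48.9°) tan(+14.401°) = -0.2944, h₀ = 1.8696 rad.
Bracket: h₀ sin ϕ sin δ + cos ϕ cos δ sin h₀ = 1.8696×0.75356×0.24871 + 0.65738×0.96858×0.95570 = 0.350397 + 0.608518 = 0.958915.
Q̄ = (S_0/π) × [bracket] = (1361/π) × 0.958915 = 415.4 W/m².

Q̄ ≈ 415 W/m²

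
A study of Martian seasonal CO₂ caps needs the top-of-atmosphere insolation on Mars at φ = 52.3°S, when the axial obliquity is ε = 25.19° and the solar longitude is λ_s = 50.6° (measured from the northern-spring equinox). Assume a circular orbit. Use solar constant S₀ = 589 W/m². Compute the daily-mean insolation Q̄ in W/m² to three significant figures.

Q̄ ≈ 42.8 W/m²

Solar declination: sin δ = sin ε · sin λ_s = sin 25.19° × sin 50.6° = 0.32889, so δ = +19.202°.
cos H₀ = −tan(-52.3°) tan(+19.202°) = 0.4506, H₀ = 1.1034 rad.
Bracket: H₀ sin φ sin δ + cos φ cos δ sin H₀ = 1.1034×-0.79122×0.32889 + 0.61153×0.94437×0.89272 = -0.287132 + 0.515555 = 0.228423.
Q̄ = (S₀/π) × [bracket] = (589/π) × 0.228423 = 42.83 W/m².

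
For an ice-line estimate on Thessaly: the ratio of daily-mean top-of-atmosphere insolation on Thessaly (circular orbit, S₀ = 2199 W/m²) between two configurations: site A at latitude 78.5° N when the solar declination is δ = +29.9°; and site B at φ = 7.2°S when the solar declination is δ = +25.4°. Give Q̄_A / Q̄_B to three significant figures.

Q̄_A / Q̄_B ≈ 1.89

— Configuration A (φ=+78.5°):
cos H₀ = −tan(+78.5°) tan(+29.900°) = -2.8263 ≤ −1 ⇒ polar day, H₀ = π.
Bracket: H₀ sin φ sin δ + cos φ cos δ sin H₀ = 3.1416×0.97992×0.49849 + 0.19937×0.86690×0.00000 = 1.534610 + 0.000000 = 1.534610.
Q̄ = (S₀/π) × [bracket] = (2199/π) × 1.534610 = 1074.2 W/m².
— Configuration B (φ=-7.2°):
cos H₀ = −tan(-7.2°) tan(+25.400°) = 0.0600, H₀ = 1.5108 rad.
Bracket: H₀ sin φ sin δ + cos φ cos δ sin H₀ = 1.5108×-0.12533×0.42894 + 0.99211×0.90334×0.99820 = -0.081219 + 0.894599 = 0.813380.
Q̄ = (S₀/π) × [bracket] = (2199/π) × 0.813380 = 569.34 W/m².
Ratio Q̄_A / Q̄_B = 1074.2 / 569.34 = 1.887.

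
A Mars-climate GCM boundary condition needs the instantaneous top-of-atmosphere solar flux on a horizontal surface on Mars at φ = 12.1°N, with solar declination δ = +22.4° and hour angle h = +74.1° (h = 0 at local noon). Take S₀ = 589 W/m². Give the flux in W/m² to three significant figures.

cos θ_z = sin φ sin δ + cos φ cos δ cos h = 0.079879 + 0.247661 = 0.327540.
Flux = S₀ · cos θ_z = 589 × 0.327540 = 192.9 W/m².

193 W/m²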